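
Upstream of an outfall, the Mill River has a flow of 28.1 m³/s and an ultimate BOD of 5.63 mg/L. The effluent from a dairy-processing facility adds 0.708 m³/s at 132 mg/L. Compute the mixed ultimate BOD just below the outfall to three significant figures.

8.74 mg/L

Flow-weighted mixing: C = (Q_r C_r + Q_w C_w)/(Q_r + Q_w)
= (28.1×5.63 + 0.708×132)/(28.1 + 0.708) = 251.7/28.81 = 8.736 mg/L.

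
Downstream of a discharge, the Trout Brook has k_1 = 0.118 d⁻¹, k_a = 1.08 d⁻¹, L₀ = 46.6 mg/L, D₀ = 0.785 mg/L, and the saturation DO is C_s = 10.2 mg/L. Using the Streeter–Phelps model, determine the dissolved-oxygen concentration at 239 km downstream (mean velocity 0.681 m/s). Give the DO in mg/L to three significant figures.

Travel time t = x/v = 239 km / (0.681 m/s) = 239000 m / 0.681 m/s = 351000 s = 4.062 d.
k_1 L₀/(k_a−k_1) = 0.118×46.6/(1.08−0.118) = 5.499/0.9620 = 5.716 mg/L.
e^(−k_1 t) = e^(−0.118×4.062) = 0.6192; e^(−k_a t) = e^(−1.08×4.062) = 0.01244.
D = 5.716 × (0.6192 − 0.01244) + 0.785 × 0.01244 = 3.468 + 0.009764 = 3.478 mg/L.
DO = C_s − D = 10.2 − 3.478 = 6.722 mg/L.

DO ≈ 6.72 mg/L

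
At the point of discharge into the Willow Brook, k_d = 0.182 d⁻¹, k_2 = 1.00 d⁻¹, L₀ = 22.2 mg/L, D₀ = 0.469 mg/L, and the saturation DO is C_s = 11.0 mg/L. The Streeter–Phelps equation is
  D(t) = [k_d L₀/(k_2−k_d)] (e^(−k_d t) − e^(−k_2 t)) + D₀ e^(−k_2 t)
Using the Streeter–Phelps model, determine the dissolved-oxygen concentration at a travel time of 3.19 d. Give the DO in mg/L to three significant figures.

DO ≈ 8.42 mg/L

k_d L₀/(k_2−k_d) = 0.182×22.2/(1.00−0.182) = 4.040/0.8180 = 4.939 mg/L.
e^(−k_d t) = e^(−0.182×3.190) = 0.5596; e^(−k_2 t) = e^(−1.00×3.190) = 0.04117.
D = 4.939 × (0.5596 − 0.04117) + 0.469 × 0.04117 = 2.561 + 0.01931 = 2.580 mg/L.
DO = C_s − D = 11.0 − 2.580 = 8.420 mg/L.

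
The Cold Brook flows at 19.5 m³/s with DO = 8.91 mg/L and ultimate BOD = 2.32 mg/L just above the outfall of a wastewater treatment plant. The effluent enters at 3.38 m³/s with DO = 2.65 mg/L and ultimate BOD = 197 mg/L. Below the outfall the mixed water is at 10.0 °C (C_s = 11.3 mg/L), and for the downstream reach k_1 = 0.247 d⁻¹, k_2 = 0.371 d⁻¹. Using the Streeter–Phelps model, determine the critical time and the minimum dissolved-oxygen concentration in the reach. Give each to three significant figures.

t_c ≈ 2.84 d; minimum DO ≈ 1.03 mg/L

Mixed DO = (19.5×8.91 + 3.38×2.65)/(19.5+3.38) = 182.7/22.88 = 7.985 mg/L.
Mixed L₀ = (19.5×2.32 + 3.38×197)/(22.88) = 711.1/22.88 = 31.08 mg/L.
Initial deficit D₀ = C_s − DO₀ = 11.3 − 7.985 = 3.315 mg/L.
t_c = (1/0.1240) ln[(0.371/0.247)(1 − 3.315×0.1240/(0.247×31.08))] = 8.065 × ln(1.422) = 2.837 d.
D_c = (0.247/0.371) × 31.08 × e^(−0.247×2.837) = 0.6658 × 31.08 × 0.4962 = 10.27 mg/L.
Minimum DO = 11.3 − 10.27 = 1.032 mg/L.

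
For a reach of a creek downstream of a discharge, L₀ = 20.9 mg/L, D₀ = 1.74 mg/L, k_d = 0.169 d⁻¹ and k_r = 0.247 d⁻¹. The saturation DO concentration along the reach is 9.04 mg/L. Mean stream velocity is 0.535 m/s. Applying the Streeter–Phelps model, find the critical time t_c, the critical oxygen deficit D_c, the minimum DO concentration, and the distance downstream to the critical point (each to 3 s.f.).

At the critical point dD/dt = 0, so k_d L₀ e^(−k_d t) = k_r D. Substituting D(t) from the Streeter–Phelps equation and solving for t gives
t_c = ln[(k_r/k_d)(1 − D₀(k_r−k_d)/(k_d L₀))] / (k_r−k_d).
Here k_r−k_d = 0.07800 d⁻¹ and 1 − D₀(k_r−k_d)/(k_d L₀) = 1 − 1.74×0.07800/(0.169×20.9) = 0.9616, so
t_c = ln(1.462 × 0.9616) / 0.07800 = 0.3403 / 0.07800 = 4.363 d.
D_c = (k_d/k_r) L₀ e^(−k_d t_c) = (0.169/0.247) × 20.9 × e^(−0.169×4.363) = 0.6842 × 20.9 × 0.4784 = 6.841 mg/L.
Minimum DO = C_s − D_c = 9.04 − 6.841 = 2.199 mg/L.
x_c = v t_c = 0.535 m/s × 4.363 d × 86400 s/d = 201700 m ≈ 202 km.

t_c ≈ 4.36 d; D_c ≈ 6.84 mg/L; min DO ≈ 2.20 mg/L; x_c ≈ 202 km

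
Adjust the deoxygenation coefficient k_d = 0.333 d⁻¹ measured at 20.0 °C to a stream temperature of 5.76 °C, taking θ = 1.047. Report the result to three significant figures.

k_d ≈ 0.173 d⁻¹

k_d(T₂) = k_d(T₁) · θ^(T₂−T₁) = 0.333 × 1.047^(5.76−20.0)
= 0.333 × 1.047^-14.2 = 0.333 × 0.5199 = 0.1731 d⁻¹.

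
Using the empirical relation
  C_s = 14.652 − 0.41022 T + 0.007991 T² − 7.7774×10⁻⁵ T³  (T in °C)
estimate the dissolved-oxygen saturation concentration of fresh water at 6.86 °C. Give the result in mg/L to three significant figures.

C_s ≈ 12.2 mg/L

C_s = 14.652 − 0.41022×6.86 + 0.007991×6.86² − 7.7774×10⁻⁵×6.86³ = 12.19 mg/L.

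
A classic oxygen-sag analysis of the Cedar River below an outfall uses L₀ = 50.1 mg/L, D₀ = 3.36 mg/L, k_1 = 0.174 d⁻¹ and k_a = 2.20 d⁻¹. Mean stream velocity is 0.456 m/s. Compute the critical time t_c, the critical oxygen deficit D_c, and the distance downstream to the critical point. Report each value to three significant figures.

t_c ≈ 0.503 d; D_c ≈ 3.63 mg/L; x_c ≈ 19.8 km

At the critical point dD/dt = 0, so k_1 L₀ e^(−k_1 t) = k_a D. Substituting D(t) from the Streeter–Phelps equation and solving for t gives
t_c = ln[(k_a/k_1)(1 − D₀(k_a−k_1)/(k_1 L₀))] / (k_a−k_1).
Here k_a−k_1 = 2.026 d⁻¹ and 1 − D₀(k_a−k_1)/(k_1 L₀) = 1 − 3.36×2.026/(0.174×50.1) = 0.2191, so
t_c = ln(12.64 × 0.2191) / 2.026 = 1.019 / 2.026 = 0.5029 d.
D_c = (k_1/k_a) L₀ e^(−k_1 t_c) = (0.174/2.20) × 50.1 × e^(−0.174×0.5029) = 0.07909 × 50.1 × 0.9162 = 3.630 mg/L.
x_c = v t_c = 0.456 m/s × 0.5029 d × 86400 s/d = 19820 m ≈ 19.8 km.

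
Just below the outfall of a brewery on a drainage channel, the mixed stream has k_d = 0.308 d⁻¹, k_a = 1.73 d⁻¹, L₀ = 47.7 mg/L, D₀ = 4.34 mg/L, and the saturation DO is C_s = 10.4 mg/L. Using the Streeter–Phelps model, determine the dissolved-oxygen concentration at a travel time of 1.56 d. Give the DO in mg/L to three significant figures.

k_d L₀/(k_a−k_d) = 0.308×47.7/(1.73−0.308) = 14.69/1.422 = 10.33 mg/L.
e^(−k_d t) = e^(−0.308×1.560) = 0.6185; e^(−k_a t) = e^(−1.73×1.560) = 0.06729.
D = 10.33 × (0.6185 − 0.06729) + 4.34 × 0.06729 = 5.695 + 0.2920 = 5.987 mg/L.
DO = C_s − D = 10.4 − 5.987 = 4.413 mg/L.

DO ≈ 4.41 mg/L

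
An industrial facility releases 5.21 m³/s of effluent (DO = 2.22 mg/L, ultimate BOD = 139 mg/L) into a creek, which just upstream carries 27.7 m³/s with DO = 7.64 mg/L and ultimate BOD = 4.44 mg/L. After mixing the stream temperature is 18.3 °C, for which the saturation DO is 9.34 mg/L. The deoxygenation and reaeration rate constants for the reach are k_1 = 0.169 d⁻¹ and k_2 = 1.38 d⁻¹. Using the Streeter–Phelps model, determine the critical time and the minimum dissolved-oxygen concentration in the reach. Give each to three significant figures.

t_c ≈ 0.706 d; minimum DO ≈ 6.54 mg/L

Mixed DO = (27.7×7.64 + 5.21×2.22)/(27.7+5.21) = 223.2/32.91 = 6.782 mg/L.
Mixed L₀ = (27.7×4.44 + 5.21×139)/(32.91) = 847.2/32.91 = 25.74 mg/L.
Initial deficit D₀ = C_s − DO₀ = 9.34 − 6.782 = 2.558 mg/L.
t_c = (1/1.211) ln[(1.38/0.169)(1 − 2.558×1.211/(0.169×25.74))] = 0.8258 × ln(2.351) = 0.7060 d.
D_c = (0.169/1.38) × 25.74 × e^(−0.169×0.7060) = 0.1225 × 25.74 × 0.8875 = 2.798 mg/L.
Minimum DO = 9.34 − 2.798 = 6.542 mg/L.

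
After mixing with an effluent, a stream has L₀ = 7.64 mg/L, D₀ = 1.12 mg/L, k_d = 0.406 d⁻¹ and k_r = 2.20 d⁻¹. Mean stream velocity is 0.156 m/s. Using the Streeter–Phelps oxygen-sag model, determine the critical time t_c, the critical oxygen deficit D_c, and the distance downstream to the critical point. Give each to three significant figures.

t_c ≈ 0.360 d; D_c ≈ 1.22 mg/L; x_c ≈ 4.86 km

t_c = [1/(k_r−k_d)] ln[(k_r/k_d)(1 − D₀(k_r−k_d)/(k_d L₀))]
= [1/(2.20−0.406)] ln[(2.20/0.406)(1 − 1.12×1.794/(0.406×7.64))]
= (1/1.794) ln[5.419 × 0.3522] = 0.5574 × ln(1.909) = 0.5574 × 0.6464 = 0.3603 d.
D_c = (k_d/k_r) L₀ e^(−k_d t_c) = (0.406/2.20) × 7.64 × e^(−0.406×0.3603) = 0.1845 × 7.64 × 0.8639 = 1.218 mg/L.
x_c = v t_c = 0.156 m/s × 0.3603 d × 86400 s/d = 4856 m ≈ 4.86 km.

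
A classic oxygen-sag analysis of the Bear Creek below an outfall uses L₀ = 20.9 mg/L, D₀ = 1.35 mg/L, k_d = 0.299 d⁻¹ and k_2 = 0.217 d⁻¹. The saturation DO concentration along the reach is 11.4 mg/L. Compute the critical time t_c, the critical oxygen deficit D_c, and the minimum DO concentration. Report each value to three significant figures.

t_c = [1/(k_2−k_d)] ln[(k_2/k_d)(1 − D₀(k_2−k_d)/(k_d L₀))]
= [1/(0.217−0.299)] ln[(0.217/0.299)(1 − 1.35×-0.08200/(0.299×20.9))]
= (1/-0.08200) ln[0.7258 × 1.018] = -12.20 × ln(0.7386) = -12.20 × -0.3030 = 3.695 d.
D_c = (k_d/k_2) L₀ e^(−k_d t_c) = (0.299/0.217) × 20.9 × e^(−0.299×3.695) = 1.378 × 20.9 × 0.3313 = 9.540 mg/L.
Minimum DO = C_s − D_c = 11.4 − 9.540 = 1.860 mg/L.

t_c ≈ 3.69 d; D_c ≈ 9.54 mg/L; min DO ≈ 1.86 mg/L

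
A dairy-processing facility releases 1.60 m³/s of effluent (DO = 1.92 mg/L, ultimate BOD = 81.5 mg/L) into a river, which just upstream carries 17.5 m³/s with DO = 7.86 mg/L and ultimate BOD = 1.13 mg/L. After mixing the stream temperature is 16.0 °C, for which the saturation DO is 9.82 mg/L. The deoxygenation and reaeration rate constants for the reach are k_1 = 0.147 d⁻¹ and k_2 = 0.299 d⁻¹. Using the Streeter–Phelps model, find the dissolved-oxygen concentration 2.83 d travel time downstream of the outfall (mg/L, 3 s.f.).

DO ≈ 7.01 mg/L

Mixed DO = (17.5×7.86 + 1.60×1.92)/(17.5+1.60) = 140.6/19.10 = 7.362 mg/L.
Mixed L₀ = (17.5×1.13 + 1.60×81.5)/(19.10) = 150.2/19.10 = 7.863 mg/L.
Initial deficit D₀ = C_s − DO₀ = 9.82 − 7.362 = 2.458 mg/L.
D(2.83) = [0.147×7.863/(0.299−0.147)](e^(−0.147×2.83) − e^(−0.299×2.83)) + 2.458 e^(−0.299×2.83)
= 7.604 × (0.6597 − 0.4291) + 2.458 × 0.4291 = 2.808 mg/L.
DO = 9.82 − 2.808 = 7.012 mg/L.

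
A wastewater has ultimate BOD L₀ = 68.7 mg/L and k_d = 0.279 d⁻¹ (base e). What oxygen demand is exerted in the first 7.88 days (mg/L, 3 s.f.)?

y_t = L₀(1 − e^(−k_d t)) = 68.7 × (1 − e^(−0.279×7.88))
= 68.7 × (1 − 0.1110) = 68.7 × 0.8890 = 61.08 mg/L.

y ≈ 61.1 mg/L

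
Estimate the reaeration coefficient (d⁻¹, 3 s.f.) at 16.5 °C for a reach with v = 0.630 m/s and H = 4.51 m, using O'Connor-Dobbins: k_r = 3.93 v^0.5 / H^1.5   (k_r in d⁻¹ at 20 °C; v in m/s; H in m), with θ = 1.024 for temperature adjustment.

k_r ≈ 0.300 d⁻¹

k_r(20) = 3.93 × 0.630^0.5 / 4.51^1.5 = 3.93 × 0.7937 / 9.578 = 0.3257 d⁻¹.
k_r(16.5) = 0.3257 × 1.024^(16.5−20) = 0.3257 × 0.9203 = 0.2997 d⁻¹.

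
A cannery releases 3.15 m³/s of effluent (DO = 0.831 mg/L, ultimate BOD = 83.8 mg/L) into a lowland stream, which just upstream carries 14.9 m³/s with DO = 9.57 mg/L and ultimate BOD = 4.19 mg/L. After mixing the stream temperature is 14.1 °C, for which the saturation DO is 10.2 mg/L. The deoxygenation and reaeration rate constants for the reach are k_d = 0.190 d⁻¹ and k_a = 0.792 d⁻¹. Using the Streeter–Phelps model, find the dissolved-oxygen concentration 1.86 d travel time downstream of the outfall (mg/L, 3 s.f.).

Mixed DO = (14.9×9.57 + 3.15×0.831)/(14.9+3.15) = 145.2/18.05 = 8.045 mg/L.
Mixed L₀ = (14.9×4.19 + 3.15×83.8)/(18.05) = 326.4/18.05 = 18.08 mg/L.
Initial deficit D₀ = C_s − DO₀ = 10.2 − 8.045 = 2.155 mg/L.
D(1.86) = [0.190×18.08/(0.792−0.190)](e^(−0.190×1.86) − e^(−0.792×1.86)) + 2.155 e^(−0.792×1.86)
= 5.707 × (0.7023 − 0.2292) + 2.155 × 0.2292 = 3.194 mg/L.
DO = 10.2 − 3.194 = 7.006 mg/L.

DO ≈ 7.01 mg/L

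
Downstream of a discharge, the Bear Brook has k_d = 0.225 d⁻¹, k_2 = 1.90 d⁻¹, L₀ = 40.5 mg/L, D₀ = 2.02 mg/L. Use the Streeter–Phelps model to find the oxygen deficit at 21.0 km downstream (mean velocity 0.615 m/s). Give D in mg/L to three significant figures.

D ≈ 3.36 mg/L

Travel time t = x/v = 21.0 km / (0.615 m/s) = 21000 m / 0.615 m/s = 34150 s = 0.3952 d.
k_d L₀/(k_2−k_d) = 0.225×40.5/(1.90−0.225) = 9.113/1.675 = 5.440 mg/L.
e^(−k_d t) = e^(−0.225×0.3952) = 0.9149; e^(−k_2 t) = e^(−1.90×0.3952) = 0.4719.
D = 5.440 × (0.9149 − 0.4719) + 2.02 × 0.4719 = 2.410 + 0.9533 = 3.363 mg/L.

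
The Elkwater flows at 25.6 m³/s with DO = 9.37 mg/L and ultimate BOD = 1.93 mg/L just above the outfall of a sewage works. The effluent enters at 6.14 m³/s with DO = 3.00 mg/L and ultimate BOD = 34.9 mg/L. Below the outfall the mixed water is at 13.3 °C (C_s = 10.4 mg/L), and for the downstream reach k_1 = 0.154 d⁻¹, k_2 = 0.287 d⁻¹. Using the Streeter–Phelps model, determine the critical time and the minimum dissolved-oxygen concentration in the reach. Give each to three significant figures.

Mixed DO = (25.6×9.37 + 6.14×3.00)/(25.6+6.14) = 258.3/31.74 = 8.138 mg/L.
Mixed L₀ = (25.6×1.93 + 6.14×34.9)/(31.74) = 263.7/31.74 = 8.308 mg/L.
Initial deficit D₀ = C_s − DO₀ = 10.4 − 8.138 = 2.262 mg/L.
t_c = (1/0.1330) ln[(0.287/0.154)(1 − 2.262×0.1330/(0.154×8.308))] = 7.519 × ln(1.425) = 2.665 d.
D_c = (0.154/0.287) × 8.308 × e^(−0.154×2.665) = 0.5366 × 8.308 × 0.6634 = 2.957 mg/L.
Minimum DO = 10.4 − 2.957 = 7.443 mg/L.

t_c ≈ 2.66 d; minimum DO ≈ 7.44 mg/L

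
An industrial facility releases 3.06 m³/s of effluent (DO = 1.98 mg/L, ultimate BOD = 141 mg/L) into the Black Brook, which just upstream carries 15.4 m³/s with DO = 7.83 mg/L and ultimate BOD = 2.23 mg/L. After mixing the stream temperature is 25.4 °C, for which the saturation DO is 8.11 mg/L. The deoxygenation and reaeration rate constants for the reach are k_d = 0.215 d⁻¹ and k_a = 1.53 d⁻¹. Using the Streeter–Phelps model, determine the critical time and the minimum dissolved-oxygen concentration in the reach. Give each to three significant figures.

t_c ≈ 1.22 d; minimum DO ≈ 5.38 mg/L

Mixed DO = (15.4×7.83 + 3.06×1.98)/(15.4+3.06) = 126.6/18.46 = 6.860 mg/L.
Mixed L₀ = (15.4×2.23 + 3.06×141)/(18.46) = 465.8/18.46 = 25.23 mg/L.
Initial deficit D₀ = C_s − DO₀ = 8.11 − 6.860 = 1.250 mg/L.
t_c = (1/1.315) ln[(1.53/0.215)(1 − 1.250×1.315/(0.215×25.23))] = 0.7605 × ln(4.961) = 1.218 d.
D_c = (0.215/1.53) × 25.23 × e^(−0.215×1.218) = 0.1405 × 25.23 × 0.7696 = 2.729 mg/L.
Minimum DO = 8.11 − 2.729 = 5.381 mg/L.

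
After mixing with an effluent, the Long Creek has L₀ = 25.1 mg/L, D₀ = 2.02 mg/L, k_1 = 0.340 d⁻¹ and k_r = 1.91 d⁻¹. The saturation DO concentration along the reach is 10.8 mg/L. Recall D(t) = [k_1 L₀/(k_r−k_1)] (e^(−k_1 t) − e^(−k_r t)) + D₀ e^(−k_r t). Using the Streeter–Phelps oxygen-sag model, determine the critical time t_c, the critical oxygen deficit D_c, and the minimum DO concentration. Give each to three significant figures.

With k_r/k_1 = 5.618 and 1 − D₀(k_r−k_1)/(k_1 L₀) = 0.6284,
t_c = ln(5.618 × 0.6284) / (1.91 − 0.340) = ln(3.530) / 1.570 = 1.261/1.570 = 0.8034 d.
D_c = (k_1/k_r) L₀ e^(−k_1 t_c) = (0.340/1.91) × 25.1 × e^(−0.340×0.8034) = 0.1780 × 25.1 × 0.7610 = 3.400 mg/L.
Minimum DO = C_s − D_c = 10.8 − 3.400 = 7.400 mg/L.

t_c ≈ 0.803 d; D_c ≈ 3.40 mg/L; min DO ≈ 7.40 mg/L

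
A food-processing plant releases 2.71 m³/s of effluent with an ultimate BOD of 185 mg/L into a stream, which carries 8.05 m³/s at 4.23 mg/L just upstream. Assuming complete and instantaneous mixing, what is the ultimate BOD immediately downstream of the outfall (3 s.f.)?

49.8 mg/L

Flow-weighted mixing: C = (Q_r C_r + Q_w C_w)/(Q_r + Q_w)
= (8.05×4.23 + 2.71×185)/(8.05 + 2.71) = 535.4/10.76 = 49.76 mg/L.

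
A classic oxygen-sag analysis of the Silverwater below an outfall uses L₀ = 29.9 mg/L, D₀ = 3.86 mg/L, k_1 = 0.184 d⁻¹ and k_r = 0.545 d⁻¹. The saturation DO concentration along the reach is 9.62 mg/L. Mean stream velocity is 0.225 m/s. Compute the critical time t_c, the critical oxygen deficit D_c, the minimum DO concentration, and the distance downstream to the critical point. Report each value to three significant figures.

With k_r/k_1 = 2.962 and 1 − D₀(k_r−k_1)/(k_1 L₀) = 0.7467,
t_c = ln(2.962 × 0.7467) / (0.545 − 0.184) = ln(2.212) / 0.3610 = 0.7938/0.3610 = 2.199 d.
L(t_c) = L₀ e^(−k_1 t_c) = 29.9 × 0.6673 = 19.95 mg/L, and at the critical point k_r D_c = k_1 L, so D_c = (0.184/0.545) × 19.95 = 6.736 mg/L.
Minimum DO = C_s − D_c = 9.62 − 6.736 = 2.884 mg/L.
x_c = v t_c = 0.225 m/s × 2.199 d × 86400 s/d = 42750 m ≈ 42.7 km.

t_c ≈ 2.20 d; D_c ≈ 6.74 mg/L; min DO ≈ 2.88 mg/L; x_c ≈ 42.7 km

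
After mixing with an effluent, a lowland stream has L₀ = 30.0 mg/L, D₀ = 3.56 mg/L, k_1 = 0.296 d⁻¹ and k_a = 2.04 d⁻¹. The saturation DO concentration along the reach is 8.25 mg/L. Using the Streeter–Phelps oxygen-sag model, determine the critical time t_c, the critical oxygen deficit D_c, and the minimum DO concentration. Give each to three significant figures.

t_c ≈ 0.418 d; D_c ≈ 3.85 mg/L; min DO ≈ 4.40 mg/L

At the critical point dD/dt = 0, so k_1 L₀ e^(−k_1 t) = k_a D. Substituting D(t) from the Streeter–Phelps equation and solving for t gives
t_c = ln[(k_a/k_1)(1 − D₀(k_a−k_1)/(k_1 L₀))] / (k_a−k_1).
Here k_a−k_1 = 1.744 d⁻¹ and 1 − D₀(k_a−k_1)/(k_1 L₀) = 1 − 3.56×1.744/(0.296×30.0) = 0.3008, so
t_c = ln(6.892 × 0.3008) / 1.744 = 0.7291 / 1.744 = 0.4181 d.
D_c = (k_1/k_a) L₀ e^(−k_1 t_c) = (0.296/2.04) × 30.0 × e^(−0.296×0.4181) = 0.1451 × 30.0 × 0.8836 = 3.846 mg/L.
Minimum DO = C_s − D_c = 8.25 − 3.846 = 4.404 mg/L.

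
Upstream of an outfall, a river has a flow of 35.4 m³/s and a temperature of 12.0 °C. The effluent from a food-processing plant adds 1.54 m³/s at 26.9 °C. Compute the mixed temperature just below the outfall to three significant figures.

12.6 °C

Flow-weighted mixing: C = (Q_r C_r + Q_w C_w)/(Q_r + Q_w)
= (35.4×12.0 + 1.54×26.9)/(35.4 + 1.54) = 466.2/36.94 = 12.62 °C.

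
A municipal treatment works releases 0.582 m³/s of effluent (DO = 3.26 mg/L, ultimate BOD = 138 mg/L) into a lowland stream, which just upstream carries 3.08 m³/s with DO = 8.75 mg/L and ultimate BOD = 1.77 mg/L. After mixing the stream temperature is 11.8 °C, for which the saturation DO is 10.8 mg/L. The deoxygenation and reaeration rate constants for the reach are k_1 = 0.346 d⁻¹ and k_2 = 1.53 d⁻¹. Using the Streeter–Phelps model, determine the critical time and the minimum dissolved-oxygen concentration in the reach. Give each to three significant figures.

Mixed DO = (3.08×8.75 + 0.582×3.26)/(3.08+0.582) = 28.85/3.662 = 7.877 mg/L.
Mixed L₀ = (3.08×1.77 + 0.582×138)/(3.662) = 85.77/3.662 = 23.42 mg/L.
Initial deficit D₀ = C_s − DO₀ = 10.8 − 7.877 = 2.923 mg/L.
t_c = (1/1.184) ln[(1.53/0.346)(1 − 2.923×1.184/(0.346×23.42))] = 0.8446 × ln(2.534) = 0.7852 d.
D_c = (0.346/1.53) × 23.42 × e^(−0.346×0.7852) = 0.2261 × 23.42 × 0.7621 = 4.036 mg/L.
Minimum DO = 10.8 − 4.036 = 6.764 mg/L.

t_c ≈ 0.785 d; minimum DO ≈ 6.76 mg/L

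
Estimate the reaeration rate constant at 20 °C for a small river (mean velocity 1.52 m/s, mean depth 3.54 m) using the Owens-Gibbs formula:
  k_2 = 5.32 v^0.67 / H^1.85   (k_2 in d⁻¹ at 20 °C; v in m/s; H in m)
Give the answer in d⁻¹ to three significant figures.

k_2 ≈ 0.679 d⁻¹

k_2 = 5.32 × 1.52^0.67 / 3.54^1.85 = 5.32 × 1.324 / 10.37 = 0.6793 d⁻¹.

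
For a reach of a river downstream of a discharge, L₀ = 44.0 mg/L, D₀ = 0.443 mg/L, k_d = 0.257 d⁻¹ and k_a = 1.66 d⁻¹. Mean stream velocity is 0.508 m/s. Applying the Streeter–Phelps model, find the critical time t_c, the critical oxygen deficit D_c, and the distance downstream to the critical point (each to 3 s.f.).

At the critical point dD/dt = 0, so k_d L₀ e^(−k_d t) = k_a D. Substituting D(t) from the Streeter–Phelps equation and solving for t gives
t_c = ln[(k_a/k_d)(1 − D₀(k_a−k_d)/(k_d L₀))] / (k_a−k_d).
Here k_a−k_d = 1.403 d⁻¹ and 1 − D₀(k_a−k_d)/(k_d L₀) = 1 − 0.443×1.403/(0.257×44.0) = 0.9450, so
t_c = ln(6.459 × 0.9450) / 1.403 = 1.809 / 1.403 = 1.289 d.
D_c = (k_d/k_a) L₀ e^(−k_d t_c) = (0.257/1.66) × 44.0 × e^(−0.257×1.289) = 0.1548 × 44.0 × 0.7179 = 4.891 mg/L.
x_c = v t_c = 0.508 m/s × 1.289 d × 86400 s/d = 56590 m ≈ 56.6 km.

t_c ≈ 1.29 d; D_c ≈ 4.89 mg/L; x_c ≈ 56.6 km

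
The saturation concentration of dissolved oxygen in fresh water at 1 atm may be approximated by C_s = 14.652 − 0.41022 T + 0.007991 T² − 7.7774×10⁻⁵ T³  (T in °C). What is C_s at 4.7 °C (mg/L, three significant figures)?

C_s ≈ 12.9 mg/L

C_s = 14.652 − 0.41022×4.7 + 0.007991×4.7² − 7.7774×10⁻⁵×4.7³ = 12.89 mg/L.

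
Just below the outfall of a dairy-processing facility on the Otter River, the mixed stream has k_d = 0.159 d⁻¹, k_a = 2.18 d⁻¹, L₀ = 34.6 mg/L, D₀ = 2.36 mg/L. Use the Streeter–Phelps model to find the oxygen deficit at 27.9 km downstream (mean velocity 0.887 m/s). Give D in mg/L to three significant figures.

D ≈ 2.41 mg/L

Travel time t = x/v = 27.9 km / (0.887 m/s) = 27900 m / 0.887 m/s = 31450 s = 0.3641 d.
k_d L₀/(k_a−k_d) = 0.159×34.6/(2.18−0.159) = 5.501/2.021 = 2.722 mg/L.
e^(−k_d t) = e^(−0.159×0.3641) = 0.9438; e^(−k_a t) = e^(−2.18×0.3641) = 0.4522.
D = 2.722 × (0.9438 − 0.4522) + 2.36 × 0.4522 = 1.338 + 1.067 = 2.405 mg/L.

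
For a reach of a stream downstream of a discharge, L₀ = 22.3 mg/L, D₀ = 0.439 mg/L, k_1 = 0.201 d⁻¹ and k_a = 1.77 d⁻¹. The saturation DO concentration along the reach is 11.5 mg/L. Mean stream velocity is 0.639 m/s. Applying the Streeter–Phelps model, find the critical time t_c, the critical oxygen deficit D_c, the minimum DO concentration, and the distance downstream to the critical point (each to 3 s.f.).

t_c = [1/(k_a−k_1)] ln[(k_a/k_1)(1 − D₀(k_a−k_1)/(k_1 L₀))]
= [1/(1.77−0.201)] ln[(1.77/0.201)(1 − 0.439×1.569/(0.201×22.3))]
= (1/1.569) ln[8.806 × 0.8463] = 0.6373 × ln(7.453) = 0.6373 × 2.009 = 1.280 d.
L(t_c) = L₀ e^(−k_1 t_c) = 22.3 × 0.7731 = 17.24 mg/L, and at the critical point k_a D_c = k_1 L, so D_c = (0.201/1.77) × 17.24 = 1.958 mg/L.
Minimum DO = C_s − D_c = 11.5 − 1.958 = 9.542 mg/L.
x_c = v t_c = 0.639 m/s × 1.280 d × 86400 s/d = 70680 m ≈ 70.7 km.

t_c ≈ 1.28 d; D_c ≈ 1.96 mg/L; min DO ≈ 9.54 mg/L; x_c ≈ 70.7 km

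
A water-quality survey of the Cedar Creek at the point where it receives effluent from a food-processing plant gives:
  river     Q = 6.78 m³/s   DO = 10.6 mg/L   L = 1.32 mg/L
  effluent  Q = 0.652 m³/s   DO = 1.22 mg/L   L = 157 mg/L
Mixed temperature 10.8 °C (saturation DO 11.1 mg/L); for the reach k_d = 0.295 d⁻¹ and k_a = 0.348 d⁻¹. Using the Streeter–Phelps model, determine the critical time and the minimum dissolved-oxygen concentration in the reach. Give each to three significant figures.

Mixed DO = (6.78×10.6 + 0.652×1.22)/(6.78+0.652) = 72.66/7.432 = 9.777 mg/L.
Mixed L₀ = (6.78×1.32 + 0.652×157)/(7.432) = 111.3/7.432 = 14.98 mg/L.
Initial deficit D₀ = C_s − DO₀ = 11.1 − 9.777 = 1.323 mg/L.
t_c = (1/0.05300) ln[(0.348/0.295)(1 − 1.323×0.05300/(0.295×14.98))] = 18.87 × ln(1.161) = 2.816 d.
D_c = (0.295/0.348) × 14.98 × e^(−0.295×2.816) = 0.8477 × 14.98 × 0.4358 = 5.533 mg/L.
Minimum DO = 11.1 − 5.533 = 5.567 mg/L.

t_c ≈ 2.82 d; minimum DO ≈ 5.57 mg/L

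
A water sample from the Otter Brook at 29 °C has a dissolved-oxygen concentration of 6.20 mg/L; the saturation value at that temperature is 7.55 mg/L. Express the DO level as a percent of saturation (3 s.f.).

% saturation = C/C_s × 100 = 6.20/7.55 × 100 = 82.1 %.

82.1 % saturation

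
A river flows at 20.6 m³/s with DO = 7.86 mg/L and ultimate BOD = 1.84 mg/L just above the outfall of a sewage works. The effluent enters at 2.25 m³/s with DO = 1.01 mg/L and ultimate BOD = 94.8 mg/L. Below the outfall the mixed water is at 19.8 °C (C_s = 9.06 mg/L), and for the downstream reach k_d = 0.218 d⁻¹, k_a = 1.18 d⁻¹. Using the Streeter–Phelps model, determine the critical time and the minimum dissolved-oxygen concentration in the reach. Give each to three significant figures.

t_c ≈ 0.304 d; minimum DO ≈ 7.16 mg/L

Mixed DO = (20.6×7.86 + 2.25×1.01)/(20.6+2.25) = 164.2/22.85 = 7.185 mg/L.
Mixed L₀ = (20.6×1.84 + 2.25×94.8)/(22.85) = 251.2/22.85 = 10.99 mg/L.
Initial deficit D₀ = C_s − DO₀ = 9.06 − 7.185 = 1.875 mg/L.
t_c = (1/0.9620) ln[(1.18/0.218)(1 − 1.875×0.9620/(0.218×10.99))] = 1.040 × ln(1.340) = 0.3043 d.
D_c = (0.218/1.18) × 10.99 × e^(−0.218×0.3043) = 0.1847 × 10.99 × 0.9358 = 1.901 mg/L.
Minimum DO = 9.06 − 1.901 = 7.159 mg/L.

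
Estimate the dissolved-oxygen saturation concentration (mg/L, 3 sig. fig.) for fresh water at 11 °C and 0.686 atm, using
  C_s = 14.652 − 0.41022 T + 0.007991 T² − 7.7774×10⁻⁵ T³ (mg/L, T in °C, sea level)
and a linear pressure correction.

C_s ≈ 7.55 mg/L

At sea level: C_s = 14.652 − 0.41022×11 + 0.007991×11² − 7.7774×10⁻⁵×11³ = 11.00 mg/L.
Pressure correction: C_s' = 11.00 × 0.686 = 7.548 mg/L.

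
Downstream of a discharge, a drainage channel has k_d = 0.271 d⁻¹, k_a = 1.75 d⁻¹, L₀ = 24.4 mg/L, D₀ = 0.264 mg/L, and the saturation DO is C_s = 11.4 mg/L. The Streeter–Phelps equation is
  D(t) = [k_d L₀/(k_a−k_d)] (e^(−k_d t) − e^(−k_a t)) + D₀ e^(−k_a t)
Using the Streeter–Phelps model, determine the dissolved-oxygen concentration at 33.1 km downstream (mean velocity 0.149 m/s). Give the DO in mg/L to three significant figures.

Travel time t = x/v = 33.1 km / (0.149 m/s) = 33100 m / 0.149 m/s = 222100 s = 2.571 d.
k_d L₀/(k_a−k_d) = 0.271×24.4/(1.75−0.271) = 6.612/1.479 = 4.471 mg/L.
e^(−k_d t) = e^(−0.271×2.571) = 0.4982; e^(−k_a t) = e^(−1.75×2.571) = 0.01111.
D = 4.471 × (0.4982 − 0.01111) + 0.264 × 0.01111 = 2.178 + 0.002934 = 2.181 mg/L.
DO = C_s − D = 11.4 − 2.181 = 9.219 mg/L.

DO ≈ 9.22 mg/L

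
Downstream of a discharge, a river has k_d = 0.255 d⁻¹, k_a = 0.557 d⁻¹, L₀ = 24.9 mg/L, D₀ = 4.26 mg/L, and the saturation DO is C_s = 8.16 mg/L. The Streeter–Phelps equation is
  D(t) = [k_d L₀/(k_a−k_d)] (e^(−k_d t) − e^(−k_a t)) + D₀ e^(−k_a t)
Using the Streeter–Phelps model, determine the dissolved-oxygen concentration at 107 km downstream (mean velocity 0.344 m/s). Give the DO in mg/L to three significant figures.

Travel time t = x/v = 107 km / (0.344 m/s) = 107000 m / 0.344 m/s = 311000 s = 3.600 d.
k_d L₀/(k_a−k_d) = 0.255×24.9/(0.557−0.255) = 6.349/0.3020 = 21.02 mg/L.
e^(−k_d t) = e^(−0.255×3.600) = 0.3993; e^(−k_a t) = e^(−0.557×3.600) = 0.1346.
D = 21.02 × (0.3993 − 0.1346) + 4.26 × 0.1346 = 5.565 + 0.5735 = 6.138 mg/L.
DO = C_s − D = 8.16 − 6.138 = 2.022 mg/L.

DO ≈ 2.02 mg/L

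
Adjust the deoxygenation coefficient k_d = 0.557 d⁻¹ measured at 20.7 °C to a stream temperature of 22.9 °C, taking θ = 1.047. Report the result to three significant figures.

k_d(T₂) = k_d(T₁) · θ^(T₂−T₁) = 0.557 × 1.047^(22.9−20.7)
= 0.557 × 1.047^2.20 = 0.557 × 1.106 = 0.6162 d⁻¹.

k_d ≈ 0.616 d⁻¹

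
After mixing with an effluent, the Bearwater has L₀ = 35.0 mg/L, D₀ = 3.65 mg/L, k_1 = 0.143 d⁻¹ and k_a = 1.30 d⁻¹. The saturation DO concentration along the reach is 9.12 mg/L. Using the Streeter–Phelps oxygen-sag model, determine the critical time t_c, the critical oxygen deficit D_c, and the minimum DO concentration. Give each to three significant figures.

At the critical point dD/dt = 0, so k_1 L₀ e^(−k_1 t) = k_a D. Substituting D(t) from the Streeter–Phelps equation and solving for t gives
t_c = ln[(k_a/k_1)(1 − D₀(k_a−k_1)/(k_1 L₀))] / (k_a−k_1).
Here k_a−k_1 = 1.157 d⁻¹ and 1 − D₀(k_a−k_1)/(k_1 L₀) = 1 − 3.65×1.157/(0.143×35.0) = 0.1562, so
t_c = ln(9.091 × 0.1562) / 1.157 = 0.3509 / 1.157 = 0.3033 d.
L(t_c) = L₀ e^(−k_1 t_c) = 35.0 × 0.9576 = 33.51 mg/L, and at the critical point k_a D_c = k_1 L, so D_c = (0.143/1.30) × 33.51 = 3.687 mg/L.
Minimum DO = C_s − D_c = 9.12 − 3.687 = 5.433 mg/L.

t_c ≈ 0.303 d; D_c ≈ 3.69 mg/L; min DO ≈ 5.43 mg/L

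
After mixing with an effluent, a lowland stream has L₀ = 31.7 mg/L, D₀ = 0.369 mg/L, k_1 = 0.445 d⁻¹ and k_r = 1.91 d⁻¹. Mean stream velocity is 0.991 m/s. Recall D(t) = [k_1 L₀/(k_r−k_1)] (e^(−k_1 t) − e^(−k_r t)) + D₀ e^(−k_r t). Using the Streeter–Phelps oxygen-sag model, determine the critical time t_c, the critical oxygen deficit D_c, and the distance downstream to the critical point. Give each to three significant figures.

At the critical point dD/dt = 0, so k_1 L₀ e^(−k_1 t) = k_r D. Substituting D(t) from the Streeter–Phelps equation and solving for t gives
t_c = ln[(k_r/k_1)(1 − D₀(k_r−k_1)/(k_1 L₀))] / (k_r−k_1).
Here k_r−k_1 = 1.465 d⁻¹ and 1 − D₀(k_r−k_1)/(k_1 L₀) = 1 − 0.369×1.465/(0.445×31.7) = 0.9617, so
t_c = ln(4.292 × 0.9617) / 1.465 = 1.418 / 1.465 = 0.9677 d.
L(t_c) = L₀ e^(−k_1 t_c) = 31.7 × 0.6501 = 20.61 mg/L, and at the critical point k_r D_c = k_1 L, so D_c = (0.445/1.91) × 20.61 = 4.801 mg/L.
x_c = v t_c = 0.991 m/s × 0.9677 d × 86400 s/d = 82860 m ≈ 82.9 km.

t_c ≈ 0.968 d; D_c ≈ 4.80 mg/L; x_c ≈ 82.9 km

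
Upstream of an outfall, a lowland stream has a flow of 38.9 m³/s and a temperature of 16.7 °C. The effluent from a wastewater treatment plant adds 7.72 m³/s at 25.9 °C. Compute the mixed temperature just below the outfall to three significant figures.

Flow-weighted mixing: C = (Q_r C_r + Q_w C_w)/(Q_r + Q_w)
= (38.9×16.7 + 7.72×25.9)/(38.9 + 7.72) = 849.6/46.62 = 18.22 °C.

18.2 °C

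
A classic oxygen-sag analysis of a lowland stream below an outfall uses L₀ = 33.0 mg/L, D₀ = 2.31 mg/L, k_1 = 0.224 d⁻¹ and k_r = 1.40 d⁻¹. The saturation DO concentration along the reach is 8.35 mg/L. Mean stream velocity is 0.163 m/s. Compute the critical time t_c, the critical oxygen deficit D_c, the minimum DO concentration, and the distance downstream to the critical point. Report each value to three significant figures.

t_c = [1/(k_r−k_1)] ln[(k_r/k_1)(1 − D₀(k_r−k_1)/(k_1 L₀))]
= [1/(1.40−0.224)] ln[(1.40/0.224)(1 − 2.31×1.176/(0.224×33.0))]
= (1/1.176) ln[6.250 × 0.6325] = 0.8503 × ln(3.953) = 0.8503 × 1.375 = 1.169 d.
D_c = (k_1/k_r) L₀ e^(−k_1 t_c) = (0.224/1.40) × 33.0 × e^(−0.224×1.169) = 0.1600 × 33.0 × 0.7697 = 4.064 mg/L.
Minimum DO = C_s − D_c = 8.35 − 4.064 = 4.286 mg/L.
x_c = v t_c = 0.163 m/s × 1.169 d × 86400 s/d = 16460 m ≈ 16.5 km.

t_c ≈ 1.17 d; D_c ≈ 4.06 mg/L; min DO ≈ 4.29 mg/L; x_c ≈ 16.5 km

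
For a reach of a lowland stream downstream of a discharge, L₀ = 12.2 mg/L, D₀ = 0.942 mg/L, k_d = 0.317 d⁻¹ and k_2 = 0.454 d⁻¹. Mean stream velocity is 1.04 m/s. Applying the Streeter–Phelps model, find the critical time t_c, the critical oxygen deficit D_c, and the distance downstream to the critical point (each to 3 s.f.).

t_c ≈ 2.37 d; D_c ≈ 4.01 mg/L; x_c ≈ 213 km

t_c = [1/(k_2−k_d)] ln[(k_2/k_d)(1 − D₀(k_2−k_d)/(k_d L₀))]
= [1/(0.454−0.317)] ln[(0.454/0.317)(1 − 0.942×0.1370/(0.317×12.2))]
= (1/0.1370) ln[1.432 × 0.9666] = 7.299 × ln(1.384) = 7.299 × 0.3253 = 2.374 d.
D_c = (k_d/k_2) L₀ e^(−k_d t_c) = (0.317/0.454) × 12.2 × e^(−0.317×2.374) = 0.6982 × 12.2 × 0.4711 = 4.013 mg/L.
x_c = v t_c = 1.04 m/s × 2.374 d × 86400 s/d = 213300 m ≈ 213 km.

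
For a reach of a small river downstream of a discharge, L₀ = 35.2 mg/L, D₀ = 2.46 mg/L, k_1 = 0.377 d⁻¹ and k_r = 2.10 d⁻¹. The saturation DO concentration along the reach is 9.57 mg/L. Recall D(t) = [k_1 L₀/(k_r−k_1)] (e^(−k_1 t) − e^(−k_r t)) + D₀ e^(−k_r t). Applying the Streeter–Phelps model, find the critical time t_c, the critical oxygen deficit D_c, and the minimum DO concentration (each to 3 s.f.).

t_c ≈ 0.773 d; D_c ≈ 4.72 mg/L; min DO ≈ 4.85 mg/L

At the critical point dD/dt = 0, so k_1 L₀ e^(−k_1 t) = k_r D. Substituting D(t) from the Streeter–Phelps equation and solving for t gives
t_c = ln[(k_r/k_1)(1 − D₀(k_r−k_1)/(k_1 L₀))] / (k_r−k_1).
Here k_r−k_1 = 1.723 d⁻¹ and 1 − D₀(k_r−k_1)/(k_1 L₀) = 1 − 2.46×1.723/(0.377×35.2) = 0.6806, so
t_c = ln(5.570 × 0.6806) / 1.723 = 1.333 / 1.723 = 0.7735 d.
D_c = (k_1/k_r) L₀ e^(−k_1 t_c) = (0.377/2.10) × 35.2 × e^(−0.377×0.7735) = 0.1795 × 35.2 × 0.7471 = 4.721 mg/L.
Minimum DO = C_s − D_c = 9.57 − 4.721 = 4.849 mg/L.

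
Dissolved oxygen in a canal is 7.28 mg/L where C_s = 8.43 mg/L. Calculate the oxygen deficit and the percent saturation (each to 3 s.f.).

D = C_s − C = 8.43 − 7.28 = 1.15 mg/L.
% saturation = 7.28/8.43 × 100 = 86.4 %.

D ≈ 1.15 mg/L; 86.4 % saturation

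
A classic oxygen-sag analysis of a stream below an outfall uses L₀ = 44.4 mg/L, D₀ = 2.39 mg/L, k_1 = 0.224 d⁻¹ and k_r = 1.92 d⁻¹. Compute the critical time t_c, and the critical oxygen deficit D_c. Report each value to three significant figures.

t_c = [1/(k_r−k_1)] ln[(k_r/k_1)(1 − D₀(k_r−k_1)/(k_1 L₀))]
= [1/(1.92−0.224)] ln[(1.92/0.224)(1 − 2.39×1.696/(0.224×44.4))]
= (1/1.696) ln[8.571 × 0.5924] = 0.5896 × ln(5.078) = 0.5896 × 1.625 = 0.9581 d.
L(t_c) = L₀ e^(−k_1 t_c) = 44.4 × 0.8069 = 35.82 mg/L, and at the critical point k_r D_c = k_1 L, so D_c = (0.224/1.92) × 35.82 = 4.180 mg/L.

t_c ≈ 0.958 d; D_c ≈ 4.18 mg/L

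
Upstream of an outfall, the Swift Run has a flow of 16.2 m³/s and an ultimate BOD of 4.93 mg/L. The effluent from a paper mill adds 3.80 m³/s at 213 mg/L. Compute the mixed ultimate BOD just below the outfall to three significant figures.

Flow-weighted mixing: C = (Q_r C_r + Q_w C_w)/(Q_r + Q_w)
= (16.2×4.93 + 3.80×213)/(16.2 + 3.80) = 889.3/20.00 = 44.46 mg/L.

44.5 mg/L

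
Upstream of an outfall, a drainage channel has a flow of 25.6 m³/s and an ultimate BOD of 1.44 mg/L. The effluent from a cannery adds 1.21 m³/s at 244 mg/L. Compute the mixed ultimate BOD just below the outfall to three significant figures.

Flow-weighted mixing: C = (Q_r C_r + Q_w C_w)/(Q_r + Q_w)
= (25.6×1.44 + 1.21×244)/(25.6 + 1.21) = 332.1/26.81 = 12.39 mg/L.

12.4 mg/L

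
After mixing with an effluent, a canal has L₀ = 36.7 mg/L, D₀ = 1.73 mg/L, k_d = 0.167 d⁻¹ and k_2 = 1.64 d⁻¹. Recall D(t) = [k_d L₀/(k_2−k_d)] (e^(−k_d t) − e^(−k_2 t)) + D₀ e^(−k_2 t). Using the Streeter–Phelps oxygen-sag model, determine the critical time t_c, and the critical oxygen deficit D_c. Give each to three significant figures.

t_c ≈ 1.19 d; D_c ≈ 3.07 mg/L

At the critical point dD/dt = 0, so k_d L₀ e^(−k_d t) = k_2 D. Substituting D(t) from the Streeter–Phelps equation and solving for t gives
t_c = ln[(k_2/k_d)(1 − D₀(k_2−k_d)/(k_d L₀))] / (k_2−k_d).
Here k_2−k_d = 1.473 d⁻¹ and 1 − D₀(k_2−k_d)/(k_d L₀) = 1 − 1.73×1.473/(0.167×36.7) = 0.5842, so
t_c = ln(9.820 × 0.5842) / 1.473 = 1.747 / 1.473 = 1.186 d.
L(t_c) = L₀ e^(−k_d t_c) = 36.7 × 0.8203 = 30.11 mg/L, and at the critical point k_2 D_c = k_d L, so D_c = (0.167/1.64) × 30.11 = 3.066 mg/L.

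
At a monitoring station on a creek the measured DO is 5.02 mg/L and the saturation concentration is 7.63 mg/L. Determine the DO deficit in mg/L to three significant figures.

D = C_s − C = 7.63 − 5.02 = 2.61 mg/L.

D ≈ 2.61 mg/L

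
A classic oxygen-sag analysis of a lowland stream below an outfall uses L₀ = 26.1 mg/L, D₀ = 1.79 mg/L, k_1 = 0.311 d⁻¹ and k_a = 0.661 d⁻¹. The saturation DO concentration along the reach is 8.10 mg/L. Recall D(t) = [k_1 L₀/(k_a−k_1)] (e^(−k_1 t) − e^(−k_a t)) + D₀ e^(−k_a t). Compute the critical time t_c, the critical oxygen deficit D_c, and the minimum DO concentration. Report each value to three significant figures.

t_c ≈ 1.92 d; D_c ≈ 6.75 mg/L; min DO ≈ 1.35 mg/L

With k_a/k_1 = 2.125 and 1 − D₀(k_a−k_1)/(k_1 L₀) = 0.9228,
t_c = ln(2.125 × 0.9228) / (0.661 − 0.311) = ln(1.961) / 0.3500 = 0.6736/0.3500 = 1.925 d.
L(t_c) = L₀ e^(−k_1 t_c) = 26.1 × 0.5496 = 14.34 mg/L, and at the critical point k_a D_c = k_1 L, so D_c = (0.311/0.661) × 14.34 = 6.749 mg/L.
Minimum DO = C_s − D_c = 8.10 − 6.749 = 1.351 mg/L.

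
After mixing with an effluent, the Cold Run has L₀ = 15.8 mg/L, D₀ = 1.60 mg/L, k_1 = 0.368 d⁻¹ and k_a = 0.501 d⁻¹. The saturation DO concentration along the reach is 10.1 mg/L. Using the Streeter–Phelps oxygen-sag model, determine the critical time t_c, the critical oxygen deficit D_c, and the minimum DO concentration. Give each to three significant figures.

t_c = [1/(k_a−k_1)] ln[(k_a/k_1)(1 − D₀(k_a−k_1)/(k_1 L₀))]
= [1/(0.501−0.368)] ln[(0.501/0.368)(1 − 1.60×0.1330/(0.368×15.8))]
= (1/0.1330) ln[1.361 × 0.9634] = 7.519 × ln(1.312) = 7.519 × 0.2712 = 2.039 d.
L(t_c) = L₀ e^(−k_1 t_c) = 15.8 × 0.4721 = 7.460 mg/L, and at the critical point k_a D_c = k_1 L, so D_c = (0.368/0.501) × 7.460 = 5.479 mg/L.
Minimum DO = C_s − D_c = 10.1 − 5.479 = 4.621 mg/L.

t_c ≈ 2.04 d; D_c ≈ 5.48 mg/L; min DO ≈ 4.62 mg/L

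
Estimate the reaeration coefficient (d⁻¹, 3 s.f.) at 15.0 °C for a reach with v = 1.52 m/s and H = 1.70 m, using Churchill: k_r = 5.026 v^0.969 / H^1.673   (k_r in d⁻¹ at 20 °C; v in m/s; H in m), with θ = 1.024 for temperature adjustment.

k_r(20) = 5.026 × 1.52^0.969 / 1.70^1.673 = 5.026 × 1.500 / 2.430 = 3.104 d⁻¹.
k_r(15.0) = 3.104 × 1.024^(15.0−20) = 3.104 × 0.8882 = 2.757 d⁻¹.

k_r ≈ 2.76 d⁻¹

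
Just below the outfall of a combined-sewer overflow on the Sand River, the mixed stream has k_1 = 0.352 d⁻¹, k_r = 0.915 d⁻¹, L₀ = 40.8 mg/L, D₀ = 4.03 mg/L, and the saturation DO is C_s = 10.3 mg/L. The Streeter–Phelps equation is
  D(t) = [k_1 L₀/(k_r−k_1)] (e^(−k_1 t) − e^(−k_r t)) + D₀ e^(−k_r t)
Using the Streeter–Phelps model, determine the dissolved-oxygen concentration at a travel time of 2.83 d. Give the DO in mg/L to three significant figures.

DO ≈ 2.49 mg/L

k_1 L₀/(k_r−k_1) = 0.352×40.8/(0.915−0.352) = 14.36/0.5630 = 25.51 mg/L.
e^(−k_1 t) = e^(−0.352×2.830) = 0.3693; e^(−k_r t) = e^(−0.915×2.830) = 0.07506.
D = 25.51 × (0.3693 − 0.07506) + 4.03 × 0.07506 = 7.506 + 0.3025 = 7.808 mg/L.
DO = C_s − D = 10.3 − 7.808 = 2.492 mg/L.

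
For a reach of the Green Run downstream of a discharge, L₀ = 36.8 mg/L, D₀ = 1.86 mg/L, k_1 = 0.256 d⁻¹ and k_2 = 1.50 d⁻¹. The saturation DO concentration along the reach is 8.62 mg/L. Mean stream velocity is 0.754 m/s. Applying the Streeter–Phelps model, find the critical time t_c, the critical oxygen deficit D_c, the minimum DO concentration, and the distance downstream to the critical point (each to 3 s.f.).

t_c ≈ 1.19 d; D_c ≈ 4.63 mg/L; min DO ≈ 3.99 mg/L; x_c ≈ 77.8 km

With k_2/k_1 = 5.859 and 1 − D₀(k_2−k_1)/(k_1 L₀) = 0.7544,
t_c = ln(5.859 × 0.7544) / (1.50 − 0.256) = ln(4.420) / 1.244 = 1.486/1.244 = 1.195 d.
D_c = (k_1/k_2) L₀ e^(−k_1 t_c) = (0.256/1.50) × 36.8 × e^(−0.256×1.195) = 0.1707 × 36.8 × 0.7365 = 4.626 mg/L.
Minimum DO = C_s − D_c = 8.62 − 4.626 = 3.994 mg/L.
x_c = v t_c = 0.754 m/s × 1.195 d × 86400 s/d = 77830 m ≈ 77.8 km.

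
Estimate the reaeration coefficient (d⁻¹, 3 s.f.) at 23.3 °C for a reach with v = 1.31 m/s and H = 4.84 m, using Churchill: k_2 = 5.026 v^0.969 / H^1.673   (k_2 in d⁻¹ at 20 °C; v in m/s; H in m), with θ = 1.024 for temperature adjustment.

k_2(20) = 5.026 × 1.31^0.969 / 4.84^1.673 = 5.026 × 1.299 / 13.99 = 0.4668 d⁻¹.
k_2(23.3) = 0.4668 × 1.024^(23.3−20) = 0.4668 × 1.081 = 0.5048 d⁻¹.

k_2 ≈ 0.505 d⁻¹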